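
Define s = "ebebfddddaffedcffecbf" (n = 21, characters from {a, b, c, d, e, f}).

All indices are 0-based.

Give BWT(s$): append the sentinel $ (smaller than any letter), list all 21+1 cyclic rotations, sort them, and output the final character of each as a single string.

fdeceeddeddf$bffbbffca

rank  rotation                last
    0  $ebebfddddaffedcffecbf  f
    1  affedcffecbf$ebebfdddd  d
    2  bebfddddaffedcffecbf$e  e
    3  bf$ebebfddddaffedcffec  c
    4  bfddddaffedcffecbf$ebe  e
    5  cbf$ebebfddddaffedcffe  e
    6  cffecbf$ebebfddddaffed  d
    7  daffedcffecbf$ebebfddd  d
    8  dcffecbf$ebebfddddaffe  e
    9  ddaffedcffecbf$ebebfdd  d
   10  dddaffedcffecbf$ebebfd  d
   11  ddddaffedcffecbf$ebebf  f
   12  ebebfddddaffedcffecbf$  $
   13  ebfddddaffedcffecbf$eb  b
   14  ecbf$ebebfddddaffedcff  f
   15  edcffecbf$ebebfddddaff  f
   16  f$ebebfddddaffedcffecb  b
   17  fddddaffedcffecbf$ebeb  b
   18  fecbf$ebebfddddaffedcf  f
   19  fedcffecbf$ebebfddddaf  f
   20  ffecbf$ebebfddddaffedc  c
   21  ffedcffecbf$ebebfdddda  a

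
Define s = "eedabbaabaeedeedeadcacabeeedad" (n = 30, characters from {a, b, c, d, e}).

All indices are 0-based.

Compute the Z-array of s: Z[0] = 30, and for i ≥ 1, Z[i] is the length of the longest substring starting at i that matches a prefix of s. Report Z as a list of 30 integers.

[30, 1, 0, 0, 0, 0, 0, 0, 0, 0, 3, 1, 0, 3, 1, 0, 1, 0, 0, 0, 0, 0, 0, 0, 2, 4, 1, 0, 0, 0]

Z[0]=30
i=1: outside box; Z[1]=1 grow→box=[1,2)
i=2: outside box; Z[2]=0
i=3: outside box; Z[3]=0
i=4: outside box; Z[4]=0
i=5: outside box; Z[5]=0
i=6: outside box; Z[6]=0
i=7: outside box; Z[7]=0
i=8: outside box; Z[8]=0
i=9: outside box; Z[9]=0
i=10: outside box; Z[10]=3 grow→box=[10,13)
i=11: min(r-i=2, Z[1]=1)=1; Z[11]=1
i=12: min(r-i=1, Z[2]=0)=0; Z[12]=0
i=13: outside box; Z[13]=3 grow→box=[13,16)
i=14: min(r-i=2, Z[1]=1)=1; Z[14]=1
i=15: min(r-i=1, Z[2]=0)=0; Z[15]=0
i=16: outside box; Z[16]=1 grow→box=[16,17)
i=17: outside box; Z[17]=0
i=18: outside box; Z[18]=0
i=19: outside box; Z[19]=0
i=20: outside box; Z[20]=0
i=21: outside box; Z[21]=0
i=22: outside box; Z[22]=0
i=23: outside box; Z[23]=0
i=24: outside box; Z[24]=2 grow→box=[24,26)
i=25: min(r-i=1, Z[1]=1)=1; Z[25]=4 grow→box=[25,29)
i=26: min(r-i=3, Z[1]=1)=1; Z[26]=1
i=27: min(r-i=2, Z[2]=0)=0; Z[27]=0
i=28: min(r-i=1, Z[3]=0)=0; Z[28]=0
i=29: outside box; Z[29]=0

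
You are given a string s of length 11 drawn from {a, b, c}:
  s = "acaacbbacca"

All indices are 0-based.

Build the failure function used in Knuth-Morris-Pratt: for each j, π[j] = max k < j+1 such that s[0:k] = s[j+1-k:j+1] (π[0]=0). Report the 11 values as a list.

[0, 0, 1, 1, 2, 0, 0, 1, 2, 0, 1]

π[0] = 0
j=1 s[j]='c': π[1]=0 (border '')
j=2 s[j]='a': π[2]=1 (border 'a')
j=3 s[j]='a': k: 1→0; π[3]=1 (border 'a')
j=4 s[j]='c': π[4]=2 (border 'ac')
j=5 s[j]='b': k: 2→0; π[5]=0 (border '')
j=6 s[j]='b': π[6]=0 (border '')
j=7 s[j]='a': π[7]=1 (border 'a')
j=8 s[j]='c': π[8]=2 (border 'ac')
j=9 s[j]='c': k: 2→0; π[9]=0 (border '')
j=10 s[j]='a': π[10]=1 (border 'a')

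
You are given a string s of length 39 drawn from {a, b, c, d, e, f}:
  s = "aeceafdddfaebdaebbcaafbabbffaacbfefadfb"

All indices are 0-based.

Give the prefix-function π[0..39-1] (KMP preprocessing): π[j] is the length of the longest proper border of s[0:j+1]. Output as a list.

π[0] = 0
j=1 s[j]='e': π[1]=0 (border '')
j=2 s[j]='c': π[2]=0 (border '')
j=3 s[j]='e': π[3]=0 (border '')
j=4 s[j]='a': π[4]=1 (border 'a')
j=5 s[j]='f': k: 1→0; π[5]=0 (border '')
j=6 s[j]='d': π[6]=0 (border '')
j=7 s[j]='d': π[7]=0 (border '')
j=8 s[j]='d': π[8]=0 (border '')
j=9 s[j]='f': π[9]=0 (border '')
j=10 s[j]='a': π[10]=1 (border 'a')
j=11 s[j]='e': π[11]=2 (border 'ae')
j=12 s[j]='b': k: 2→0; π[12]=0 (border '')
j=13 s[j]='d': π[13]=0 (border '')
j=14 s[j]='a': π[14]=1 (border 'a')
j=15 s[j]='e': π[15]=2 (border 'ae')
j=16 s[j]='b': k: 2→0; π[16]=0 (border '')
j=17 s[j]='b': π[17]=0 (border '')
j=18 s[j]='c': π[18]=0 (border '')
j=19 s[j]='a': π[19]=1 (border 'a')
j=20 s[j]='a': k: 1→0; π[20]=1 (border 'a')
j=21 s[j]='f': k: 1→0; π[21]=0 (border '')
j=22 s[j]='b': π[22]=0 (border '')
j=23 s[j]='a': π[23]=1 (border 'a')
j=24 s[j]='b': k: 1→0; π[24]=0 (border '')
j=25 s[j]='b': π[25]=0 (border '')
j=26 s[j]='f': π[26]=0 (border '')
j=27 s[j]='f': π[27]=0 (border '')
j=28 s[j]='a': π[28]=1 (border 'a')
j=29 s[j]='a': k: 1→0; π[29]=1 (border 'a')
j=30 s[j]='c': k: 1→0; π[30]=0 (border '')
j=31 s[j]='b': π[31]=0 (border '')
j=32 s[j]='f': π[32]=0 (border '')
j=33 s[j]='e': π[33]=0 (border '')
j=34 s[j]='f': π[34]=0 (border '')
j=35 s[j]='a': π[35]=1 (border 'a')
j=36 s[j]='d': k: 1→0; π[36]=0 (border '')
j=37 s[j]='f': π[37]=0 (border '')
j=38 s[j]='b': π[38]=0 (border '')

[0, 0, 0, 0, 1, 0, 0, 0, 0, 0, 1, 2, 0, 0, 1, 2, 0, 0, 0, 1, 1, 0, 0, 1, 0, 0, 0, 0, 1, 1, 0, 0, 0, 0, 0, 1, 0, 0, 0]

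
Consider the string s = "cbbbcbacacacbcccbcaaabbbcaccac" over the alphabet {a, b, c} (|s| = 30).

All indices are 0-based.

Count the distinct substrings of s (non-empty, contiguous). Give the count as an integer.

rank→(start, suffix):
  0 → (18, 'aaabbbcaccac')
  1 → (19, 'aabbbcaccac')
  2 → (20, 'abbbcaccac')
  3 → (28, 'ac')
  4 → (6, 'acacacbcccbcaaabbbcaccac')
  5 → (8, 'acacbcccbcaaabbbcaccac')
  6 → (10, 'acbcccbcaaabbbcaccac')
  7 → (25, 'accac')
  8 → (5, 'bacacacbcccbcaaabbbcaccac')
  9 → (21, 'bbbcaccac')
  10 → (1, 'bbbcbacacacbcccbcaaabbbcaccac')
  11 → (22, 'bbcaccac')
  12 → (2, 'bbcbacacacbcccbcaaabbbcaccac')
  13 → (16, 'bcaaabbbcaccac')
  14 → (23, 'bcaccac')
  15 → (3, 'bcbacacacbcccbcaaabbbcaccac')
  16 → (12, 'bcccbcaaabbbcaccac')
  17 → (29, 'c')
  18 → (17, 'caaabbbcaccac')
  19 → (27, 'cac')
  20 → (7, 'cacacbcccbcaaabbbcaccac')
  21 → (9, 'cacbcccbcaaabbbcaccac')
  22 → (24, 'caccac')
  23 → (4, 'cbacacacbcccbcaaabbbcaccac')
  24 → (0, 'cbbbcbacacacbcccbcaaabbbcaccac')
  25 → (15, 'cbcaaabbbcaccac')
  26 → (11, 'cbcccbcaaabbbcaccac')
  27 → (26, 'ccac')
  28 → (14, 'ccbcaaabbbcaccac')
  29 → (13, 'cccbcaaabbbcaccac')

SA = [18, 19, 20, 28, 6, 8, 10, 25, 5, 21, 1, 22, 2, 16, 23, 3, 12, 29, 17, 27, 7, 9, 24, 4, 0, 15, 11, 26, 14, 13]
rank  pair      lcp
   1  s[18:],s[19:]  2  'aa'
   2  s[19:],s[20:]  1  'a'
   3  s[20:],s[28:]  1  'a'
   4  s[28:],s[6:]  2  'ac'
   5  s[6:],s[8:]  4  'acac'
   6  s[8:],s[10:]  2  'ac'
   7  s[10:],s[25:]  2  'ac'
   8  s[25:],s[5:]  0  ''
   9  s[5:],s[21:]  1  'b'
  10  s[21:],s[1:]  4  'bbbc'
  11  s[1:],s[22:]  2  'bb'
  12  s[22:],s[2:]  3  'bbc'
  13  s[2:],s[16:]  1  'b'
  14  s[16:],s[23:]  3  'bca'
  15  s[23:],s[3:]  2  'bc'
  16  s[3:],s[12:]  2  'bc'
  17  s[12:],s[29:]  0  ''
  18  s[29:],s[17:]  1  'c'
  19  s[17:],s[27:]  2  'ca'
  20  s[27:],s[7:]  3  'cac'
  21  s[7:],s[9:]  3  'cac'
  22  s[9:],s[24:]  3  'cac'
  23  s[24:],s[4:]  1  'c'
  24  s[4:],s[0:]  2  'cb'
  25  s[0:],s[15:]  2  'cb'
  26  s[15:],s[11:]  3  'cbc'
  27  s[11:],s[26:]  1  'c'
  28  s[26:],s[14:]  2  'cc'
  29  s[14:],s[13:]  2  'cc'

n(n+1)/2 = 30·31/2 = 465
Σ LCP = 0 + 2 + 1 + 1 + 2 + 4 + 2 + 2 + 0 + 1 + 4 + 2 + 3 + 1 + 3 + 2 + 2 + 0 + 1 + 2 + 3 + 3 + 3 + 1 + 2 + 2 + 3 + 1 + 2 + 2 = 57
distinct = 465 − 57 = 408

408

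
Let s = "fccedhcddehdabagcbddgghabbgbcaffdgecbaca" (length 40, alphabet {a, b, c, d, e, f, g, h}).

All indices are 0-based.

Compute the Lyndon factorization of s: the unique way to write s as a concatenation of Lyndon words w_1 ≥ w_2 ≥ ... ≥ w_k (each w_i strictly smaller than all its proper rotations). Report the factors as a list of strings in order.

emit factor 1: 'f' (i=0, period=1)
emit factor 2: 'ccedhcddehd' (i=1, period=11)
emit factor 3: 'abagcbddgghabbgbcaffdgecbac' (i=12, period=27)
emit factor 4: 'a' (i=39, period=1)

["f", "ccedhcddehd", "abagcbddgghabbgbcaffdgecbac", "a"]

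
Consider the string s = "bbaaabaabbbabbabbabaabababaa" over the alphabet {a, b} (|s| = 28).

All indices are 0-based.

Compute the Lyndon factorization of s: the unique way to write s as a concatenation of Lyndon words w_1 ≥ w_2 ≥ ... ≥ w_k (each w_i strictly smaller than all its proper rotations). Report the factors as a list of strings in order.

["b", "b", "aaabaabbbabbabbabaababab", "a", "a"]

emit factor 1: 'b' (i=0, period=1)
emit factor 2: 'b' (i=1, period=1)
emit factor 3: 'aaabaabbbabbabbabaababab' (i=2, period=24)
emit factor 4: 'a' (i=26, period=1)
emit factor 5: 'a' (i=27, period=1)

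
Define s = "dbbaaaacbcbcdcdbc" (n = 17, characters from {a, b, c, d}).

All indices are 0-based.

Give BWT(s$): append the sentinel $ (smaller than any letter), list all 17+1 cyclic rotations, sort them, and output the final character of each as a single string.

cbaaabddccbabdb$cc

rank  rotation            last
    0  $dbbaaaacbcbcdcdbc  c
    1  aaaacbcbcdcdbc$dbb  b
    2  aaacbcbcdcdbc$dbba  a
    3  aacbcbcdcdbc$dbbaa  a
    4  acbcbcdcdbc$dbbaaa  a
    5  baaaacbcbcdcdbc$db  b
    6  bbaaaacbcbcdcdbc$d  d
    7  bc$dbbaaaacbcbcdcd  d
    8  bcbcdcdbc$dbbaaaac  c
    9  bcdcdbc$dbbaaaacbc  c
   10  c$dbbaaaacbcbcdcdb  b
   11  cbcbcdcdbc$dbbaaaa  a
   12  cbcdcdbc$dbbaaaacb  b
   13  cdbc$dbbaaaacbcbcd  d
   14  cdcdbc$dbbaaaacbcb  b
   15  dbbaaaacbcbcdcdbc$  $
   16  dbc$dbbaaaacbcbcdc  c
   17  dcdbc$dbbaaaacbcbc  c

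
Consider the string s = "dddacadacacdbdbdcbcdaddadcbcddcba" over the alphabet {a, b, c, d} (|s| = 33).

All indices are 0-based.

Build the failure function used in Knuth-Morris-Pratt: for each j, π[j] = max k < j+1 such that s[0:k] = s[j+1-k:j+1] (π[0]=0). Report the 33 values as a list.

π[0] = 0
j=1 s[j]='d': π[1]=1 (border 'd')
j=2 s[j]='d': π[2]=2 (border 'dd')
j=3 s[j]='a': k: 2→1→0; π[3]=0 (border '')
j=4 s[j]='c': π[4]=0 (border '')
j=5 s[j]='a': π[5]=0 (border '')
j=6 s[j]='d': π[6]=1 (border 'd')
j=7 s[j]='a': k: 1→0; π[7]=0 (border '')
j=8 s[j]='c': π[8]=0 (border '')
j=9 s[j]='a': π[9]=0 (border '')
j=10 s[j]='c': π[10]=0 (border '')
j=11 s[j]='d': π[11]=1 (border 'd')
j=12 s[j]='b': k: 1→0; π[12]=0 (border '')
j=13 s[j]='d': π[13]=1 (border 'd')
j=14 s[j]='b': k: 1→0; π[14]=0 (border '')
j=15 s[j]='d': π[15]=1 (border 'd')
j=16 s[j]='c': k: 1→0; π[16]=0 (border '')
j=17 s[j]='b': π[17]=0 (border '')
j=18 s[j]='c': π[18]=0 (border '')
j=19 s[j]='d': π[19]=1 (border 'd')
j=20 s[j]='a': k: 1→0; π[20]=0 (border '')
j=21 s[j]='d': π[21]=1 (border 'd')
j=22 s[j]='d': π[22]=2 (border 'dd')
j=23 s[j]='a': k: 2→1→0; π[23]=0 (border '')
j=24 s[j]='d': π[24]=1 (border 'd')
j=25 s[j]='c': k: 1→0; π[25]=0 (border '')
j=26 s[j]='b': π[26]=0 (border '')
j=27 s[j]='c': π[27]=0 (border '')
j=28 s[j]='d': π[28]=1 (border 'd')
j=29 s[j]='d': π[29]=2 (border 'dd')
j=30 s[j]='c': k: 2→1→0; π[30]=0 (border '')
j=31 s[j]='b': π[31]=0 (border '')
j=32 s[j]='a': π[32]=0 (border '')

[0, 1, 2, 0, 0, 0, 1, 0, 0, 0, 0, 1, 0, 1, 0, 1, 0, 0, 0, 1, 0, 1, 2, 0, 1, 0, 0, 0, 1, 2, 0, 0, 0]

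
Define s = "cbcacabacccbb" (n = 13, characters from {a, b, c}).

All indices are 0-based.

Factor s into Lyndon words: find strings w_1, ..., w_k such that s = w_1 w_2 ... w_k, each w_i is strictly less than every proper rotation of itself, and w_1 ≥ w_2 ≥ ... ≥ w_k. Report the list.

["c", "bc", "ac", "abacccbb"]

emit factor 1: 'c' (i=0, period=1)
emit factor 2: 'bc' (i=1, period=2)
emit factor 3: 'ac' (i=3, period=2)
emit factor 4: 'abacccbb' (i=5, period=8)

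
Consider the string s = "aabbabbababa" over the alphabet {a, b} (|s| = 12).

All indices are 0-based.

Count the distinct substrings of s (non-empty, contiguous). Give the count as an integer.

52

rank→(start, suffix):
  0 → (11, 'a')
  1 → (0, 'aabbabbababa')
  2 → (9, 'aba')
  3 → (7, 'ababa')
  4 → (4, 'abbababa')
  5 → (1, 'abbabbababa')
  6 → (10, 'ba')
  7 → (8, 'baba')
  8 → (6, 'bababa')
  9 → (3, 'babbababa')
  10 → (5, 'bbababa')
  11 → (2, 'bbabbababa')

SA = [11, 0, 9, 7, 4, 1, 10, 8, 6, 3, 5, 2]
i: (SA[i-1],SA[i]) lcp shared
  1: (11,0) 1 'a'
  2: (0,9) 1 'a'
  3: (9,7) 3 'aba'
  4: (7,4) 2 'ab'
  5: (4,1) 5 'abbab'
  6: (1,10) 0 ''
  7: (10,8) 2 'ba'
  8: (8,6) 4 'baba'
  9: (6,3) 3 'bab'
  10: (3,5) 1 'b'
  11: (5,2) 4 'bbab'

n(n+1)/2 = 12·13/2 = 78
Σ LCP = 0 + 1 + 1 + 3 + 2 + 5 + 0 + 2 + 4 + 3 + 1 + 4 = 26
distinct = 78 − 26 = 52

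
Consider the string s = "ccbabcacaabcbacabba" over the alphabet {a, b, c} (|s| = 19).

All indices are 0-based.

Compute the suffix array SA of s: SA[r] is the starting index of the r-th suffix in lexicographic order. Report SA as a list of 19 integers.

[18, 8, 15, 3, 9, 6, 13, 17, 2, 12, 16, 4, 10, 7, 14, 5, 1, 11, 0]

sorted suffixes:
  #0 SA[0]=18  'a'
  #1 SA[1]=8  'aabcbacabba'
  #2 SA[2]=15  'abba'
  #3 SA[3]=3  'abcacaabcbacabba'
  #4 SA[4]=9  'abcbacabba'
  #5 SA[5]=6  'acaabcbacabba'
  #6 SA[6]=13  'acabba'
  #7 SA[7]=17  'ba'
  #8 SA[8]=2  'babcacaabcbacabba'
  #9 SA[9]=12  'bacabba'
  #10 SA[10]=16  'bba'
  #11 SA[11]=4  'bcacaabcbacabba'
  #12 SA[12]=10  'bcbacabba'
  #13 SA[13]=7  'caabcbacabba'
  #14 SA[14]=14  'cabba'
  #15 SA[15]=5  'cacaabcbacabba'
  #16 SA[16]=1  'cbabcacaabcbacabba'
  #17 SA[17]=11  'cbacabba'
  #18 SA[18]=0  'ccbabcacaabcbacabba'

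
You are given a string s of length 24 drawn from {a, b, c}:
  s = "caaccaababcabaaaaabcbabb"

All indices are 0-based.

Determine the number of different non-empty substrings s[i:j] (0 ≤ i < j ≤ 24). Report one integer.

sorted suffixes:
  #0 SA[0]=13  'aaaaabcbabb'
  #1 SA[1]=14  'aaaabcbabb'
  #2 SA[2]=15  'aaabcbabb'
  #3 SA[3]=5  'aababcabaaaaabcbabb'
  #4 SA[4]=16  'aabcbabb'
  #5 SA[5]=1  'aaccaababcabaaaaabcbabb'
  #6 SA[6]=11  'abaaaaabcbabb'
  #7 SA[7]=6  'ababcabaaaaabcbabb'
  #8 SA[8]=21  'abb'
  #9 SA[9]=8  'abcabaaaaabcbabb'
  #10 SA[10]=17  'abcbabb'
  #11 SA[11]=2  'accaababcabaaaaabcbabb'
  #12 SA[12]=23  'b'
  #13 SA[13]=12  'baaaaabcbabb'
  #14 SA[14]=20  'babb'
  #15 SA[15]=7  'babcabaaaaabcbabb'
  #16 SA[16]=22  'bb'
  #17 SA[17]=9  'bcabaaaaabcbabb'
  #18 SA[18]=18  'bcbabb'
  #19 SA[19]=4  'caababcabaaaaabcbabb'
  #20 SA[20]=0  'caaccaababcabaaaaabcbabb'
  #21 SA[21]=10  'cabaaaaabcbabb'
  #22 SA[22]=19  'cbabb'
  #23 SA[23]=3  'ccaababcabaaaaabcbabb'

SA = [13, 14, 15, 5, 16, 1, 11, 6, 21, 8, 17, 2, 23, 12, 20, 7, 22, 9, 18, 4, 0, 10, 19, 3]
[i] adj suffixes → lcp
  [1] 13/14 → 4 ('aaaa')
  [2] 14/15 → 3 ('aaa')
  [3] 15/5 → 2 ('aa')
  [4] 5/16 → 3 ('aab')
  [5] 16/1 → 2 ('aa')
  [6] 1/11 → 1 ('a')
  [7] 11/6 → 3 ('aba')
  [8] 6/21 → 2 ('ab')
  [9] 21/8 → 2 ('ab')
  [10] 8/17 → 3 ('abc')
  [11] 17/2 → 1 ('a')
  [12] 2/23 → 0 ('')
  [13] 23/12 → 1 ('b')
  [14] 12/20 → 2 ('ba')
  [15] 20/7 → 3 ('bab')
  [16] 7/22 → 1 ('b')
  [17] 22/9 → 1 ('b')
  [18] 9/18 → 2 ('bc')
  [19] 18/4 → 0 ('')
  [20] 4/0 → 3 ('caa')
  [21] 0/10 → 2 ('ca')
  [22] 10/19 → 1 ('c')
  [23] 19/3 → 1 ('c')

n(n+1)/2 = 24·25/2 = 300
Σ LCP = 0 + 4 + 3 + 2 + 3 + 2 + 1 + 3 + 2 + 2 + 3 + 1 + 0 + 1 + 2 + 3 + 1 + 1 + 2 + 0 + 3 + 2 + 1 + 1 = 43
distinct = 300 − 43 = 257

257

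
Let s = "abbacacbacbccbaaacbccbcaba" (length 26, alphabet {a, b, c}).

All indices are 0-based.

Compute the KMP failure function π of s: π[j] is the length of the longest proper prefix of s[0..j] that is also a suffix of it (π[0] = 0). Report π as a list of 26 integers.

[0, 0, 0, 1, 0, 1, 0, 0, 1, 0, 0, 0, 0, 0, 1, 1, 1, 0, 0, 0, 0, 0, 0, 1, 2, 1]

π[0] = 0
j=1 s[j]='b': π[1]=0 (border '')
j=2 s[j]='b': π[2]=0 (border '')
j=3 s[j]='a': π[3]=1 (border 'a')
j=4 s[j]='c': k: 1→0; π[4]=0 (border '')
j=5 s[j]='a': π[5]=1 (border 'a')
j=6 s[j]='c': k: 1→0; π[6]=0 (border '')
j=7 s[j]='b': π[7]=0 (border '')
j=8 s[j]='a': π[8]=1 (border 'a')
j=9 s[j]='c': k: 1→0; π[9]=0 (border '')
j=10 s[j]='b': π[10]=0 (border '')
j=11 s[j]='c': π[11]=0 (border '')
j=12 s[j]='c': π[12]=0 (border '')
j=13 s[j]='b': π[13]=0 (border '')
j=14 s[j]='a': π[14]=1 (border 'a')
j=15 s[j]='a': k: 1→0; π[15]=1 (border 'a')
j=16 s[j]='a': k: 1→0; π[16]=1 (border 'a')
j=17 s[j]='c': k: 1→0; π[17]=0 (border '')
j=18 s[j]='b': π[18]=0 (border '')
j=19 s[j]='c': π[19]=0 (border '')
j=20 s[j]='c': π[20]=0 (border '')
j=21 s[j]='b': π[21]=0 (border '')
j=22 s[j]='c': π[22]=0 (border '')
j=23 s[j]='a': π[23]=1 (border 'a')
j=24 s[j]='b': π[24]=2 (border 'ab')
j=25 s[j]='a': k: 2→0; π[25]=1 (border 'a')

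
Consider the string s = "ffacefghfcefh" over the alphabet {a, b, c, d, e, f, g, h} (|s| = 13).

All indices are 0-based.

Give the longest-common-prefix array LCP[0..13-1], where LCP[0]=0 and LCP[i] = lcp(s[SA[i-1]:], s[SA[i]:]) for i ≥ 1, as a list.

rank→(start, suffix):
  0 → (2, 'acefghfcefh')
  1 → (3, 'cefghfcefh')
  2 → (9, 'cefh')
  3 → (4, 'efghfcefh')
  4 → (10, 'efh')
  5 → (1, 'facefghfcefh')
  6 → (8, 'fcefh')
  7 → (0, 'ffacefghfcefh')
  8 → (5, 'fghfcefh')
  9 → (11, 'fh')
  10 → (6, 'ghfcefh')
  11 → (12, 'h')
  12 → (7, 'hfcefh')

SA = [2, 3, 9, 4, 10, 1, 8, 0, 5, 11, 6, 12, 7]
[i] adj suffixes → lcp
  [1] 2/3 → 0 ('')
  [2] 3/9 → 3 ('cef')
  [3] 9/4 → 0 ('')
  [4] 4/10 → 2 ('ef')
  [5] 10/1 → 0 ('')
  [6] 1/8 → 1 ('f')
  [7] 8/0 → 1 ('f')
  [8] 0/5 → 1 ('f')
  [9] 5/11 → 1 ('f')
  [10] 11/6 → 0 ('')
  [11] 6/12 → 0 ('')
  [12] 12/7 → 1 ('h')

[0, 0, 3, 0, 2, 0, 1, 1, 1, 1, 0, 0, 1]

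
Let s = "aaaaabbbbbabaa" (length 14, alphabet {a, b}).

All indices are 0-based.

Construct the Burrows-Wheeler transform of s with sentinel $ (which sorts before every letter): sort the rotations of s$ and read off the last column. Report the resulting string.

aab$aaabaabbbba

rank  rotation         last
    0  $aaaaabbbbbabaa  a
    1  a$aaaaabbbbbaba  a
    2  aa$aaaaabbbbbab  b
    3  aaaaabbbbbabaa$  $
    4  aaaabbbbbabaa$a  a
    5  aaabbbbbabaa$aa  a
    6  aabbbbbabaa$aaa  a
    7  abaa$aaaaabbbbb  b
    8  abbbbbabaa$aaaa  a
    9  baa$aaaaabbbbba  a
   10  babaa$aaaaabbbb  b
   11  bbabaa$aaaaabbb  b
   12  bbbabaa$aaaaabb  b
   13  bbbbabaa$aaaaab  b
   14  bbbbbabaa$aaaaa  a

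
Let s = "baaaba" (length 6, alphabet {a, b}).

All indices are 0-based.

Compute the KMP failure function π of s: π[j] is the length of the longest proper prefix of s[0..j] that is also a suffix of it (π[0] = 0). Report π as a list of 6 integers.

π[0] = 0
j=1 s[j]='a': π[1]=0 (border '')
j=2 s[j]='a': π[2]=0 (border '')
j=3 s[j]='a': π[3]=0 (border '')
j=4 s[j]='b': π[4]=1 (border 'b')
j=5 s[j]='a': π[5]=2 (border 'ba')

[0, 0, 0, 0, 1, 2]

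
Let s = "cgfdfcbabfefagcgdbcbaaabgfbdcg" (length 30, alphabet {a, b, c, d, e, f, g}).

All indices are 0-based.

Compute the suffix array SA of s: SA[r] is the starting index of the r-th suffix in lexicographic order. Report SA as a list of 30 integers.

[20, 21, 7, 22, 12, 19, 6, 17, 26, 8, 23, 18, 5, 28, 14, 0, 16, 27, 3, 10, 11, 25, 4, 2, 9, 29, 13, 15, 24, 1]

rank | idx | suffix
   0 |  20 | aaabgfbdcg
   1 |  21 | aabgfbdcg
   2 |   7 | abfefagcgdbcbaaabgfbdcg
   3 |  22 | abgfbdcg
   4 |  12 | agcgdbcbaaabgfbdcg
   5 |  19 | baaabgfbdcg
   6 |   6 | babfefagcgdbcbaaabgfbdcg
   7 |  17 | bcbaaabgfbdcg
   8 |  26 | bdcg
   9 |   8 | bfefagcgdbcbaaabgfbdcg
  10 |  23 | bgfbdcg
  11 |  18 | cbaaabgfbdcg
  12 |   5 | cbabfefagcgdbcbaaabgfbdcg
  13 |  28 | cg
  14 |  14 | cgdbcbaaabgfbdcg
  15 |   0 | cgfdfcbabfefagcgdbcbaaabgfbdcg
  16 |  16 | dbcbaaabgfbdcg
  17 |  27 | dcg
  18 |   3 | dfcbabfefagcgdbcbaaabgfbdcg
  19 |  10 | efagcgdbcbaaabgfbdcg
  20 |  11 | fagcgdbcbaaabgfbdcg
  21 |  25 | fbdcg
  22 |   4 | fcbabfefagcgdbcbaaabgfbdcg
  23 |   2 | fdfcbabfefagcgdbcbaaabgfbdcg
  24 |   9 | fefagcgdbcbaaabgfbdcg
  25 |  29 | g
  26 |  13 | gcgdbcbaaabgfbdcg
  27 |  15 | gdbcbaaabgfbdcg
  28 |  24 | gfbdcg
  29 |   1 | gfdfcbabfefagcgdbcbaaabgfbdcg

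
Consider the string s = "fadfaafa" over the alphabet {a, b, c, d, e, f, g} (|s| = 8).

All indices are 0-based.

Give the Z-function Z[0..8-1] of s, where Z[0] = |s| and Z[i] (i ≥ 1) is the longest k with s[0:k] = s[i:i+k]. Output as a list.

Z[0]=8
i=1: i≥r, start 0; Z[1]=0
i=2: i≥r, start 0; Z[2]=0
i=3: i≥r, start 0; Z[3]=2 grow→box=[3,5)
i=4: min(r-i=1, Z[1]=0)=0; Z[4]=0
i=5: i≥r, start 0; Z[5]=0
i=6: i≥r, start 0; Z[6]=2 grow→box=[6,8)
i=7: min(r-i=1, Z[1]=0)=0; Z[7]=0

[8, 0, 0, 2, 0, 0, 2, 0]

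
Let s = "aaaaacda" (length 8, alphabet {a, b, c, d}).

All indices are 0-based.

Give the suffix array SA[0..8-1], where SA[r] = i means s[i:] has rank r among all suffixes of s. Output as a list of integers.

[7, 0, 1, 2, 3, 4, 5, 6]

rank | idx | suffix
   0 |   7 | a
   1 |   0 | aaaaacda
   2 |   1 | aaaacda
   3 |   2 | aaacda
   4 |   3 | aacda
   5 |   4 | acda
   6 |   5 | cda
   7 |   6 | da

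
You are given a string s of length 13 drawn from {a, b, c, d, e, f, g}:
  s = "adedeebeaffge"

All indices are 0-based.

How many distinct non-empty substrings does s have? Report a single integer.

sorted suffixes:
  #0 SA[0]=0  'adedeebeaffge'
  #1 SA[1]=8  'affge'
  #2 SA[2]=6  'beaffge'
  #3 SA[3]=1  'dedeebeaffge'
  #4 SA[4]=3  'deebeaffge'
  #5 SA[5]=12  'e'
  #6 SA[6]=7  'eaffge'
  #7 SA[7]=5  'ebeaffge'
  #8 SA[8]=2  'edeebeaffge'
  #9 SA[9]=4  'eebeaffge'
  #10 SA[10]=9  'ffge'
  #11 SA[11]=10  'fge'
  #12 SA[12]=11  'ge'

SA = [0, 8, 6, 1, 3, 12, 7, 5, 2, 4, 9, 10, 11]
rank  pair      lcp
   1  s[0:],s[8:]  1  'a'
   2  s[8:],s[6:]  0  ''
   3  s[6:],s[1:]  0  ''
   4  s[1:],s[3:]  2  'de'
   5  s[3:],s[12:]  0  ''
   6  s[12:],s[7:]  1  'e'
   7  s[7:],s[5:]  1  'e'
   8  s[5:],s[2:]  1  'e'
   9  s[2:],s[4:]  1  'e'
  10  s[4:],s[9:]  0  ''
  11  s[9:],s[10:]  1  'f'
  12  s[10:],s[11:]  0  ''

n(n+1)/2 = 13·14/2 = 91
Σ LCP = 0 + 1 + 0 + 0 + 2 + 0 + 1 + 1 + 1 + 1 + 0 + 1 + 0 = 8
distinct = 91 − 8 = 83

83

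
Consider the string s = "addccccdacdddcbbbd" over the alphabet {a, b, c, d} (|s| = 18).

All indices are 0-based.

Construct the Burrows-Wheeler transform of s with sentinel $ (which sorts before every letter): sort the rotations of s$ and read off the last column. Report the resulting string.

dd$cbbddcccabcdddac

rank  rotation             last
    0  $addccccdacdddcbbbd  d
    1  acdddcbbbd$addccccd  d
    2  addccccdacdddcbbbd$  $
    3  bbbd$addccccdacdddc  c
    4  bbd$addccccdacdddcb  b
    5  bd$addccccdacdddcbb  b
    6  cbbbd$addccccdacddd  d
    7  ccccdacdddcbbbd$add  d
    8  cccdacdddcbbbd$addc  c
    9  ccdacdddcbbbd$addcc  c
   10  cdacdddcbbbd$addccc  c
   11  cdddcbbbd$addccccda  a
   12  d$addccccdacdddcbbb  b
   13  dacdddcbbbd$addcccc  c
   14  dcbbbd$addccccdacdd  d
   15  dccccdacdddcbbbd$ad  d
   16  ddcbbbd$addccccdacd  d
   17  ddccccdacdddcbbbd$a  a
   18  dddcbbbd$addccccdac  c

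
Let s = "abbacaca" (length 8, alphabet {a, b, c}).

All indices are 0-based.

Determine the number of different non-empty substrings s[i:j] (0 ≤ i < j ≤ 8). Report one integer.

28

rank→(start, suffix):
  0 → (7, 'a')
  1 → (0, 'abbacaca')
  2 → (5, 'aca')
  3 → (3, 'acaca')
  4 → (2, 'bacaca')
  5 → (1, 'bbacaca')
  6 → (6, 'ca')
  7 → (4, 'caca')

SA = [7, 0, 5, 3, 2, 1, 6, 4]
i: (SA[i-1],SA[i]) lcp shared
  1: (7,0) 1 'a'
  2: (0,5) 1 'a'
  3: (5,3) 3 'aca'
  4: (3,2) 0 ''
  5: (2,1) 1 'b'
  6: (1,6) 0 ''
  7: (6,4) 2 'ca'

n(n+1)/2 = 8·9/2 = 36
Σ LCP = 0 + 1 + 1 + 3 + 0 + 1 + 0 + 2 = 8
distinct = 36 − 8 = 28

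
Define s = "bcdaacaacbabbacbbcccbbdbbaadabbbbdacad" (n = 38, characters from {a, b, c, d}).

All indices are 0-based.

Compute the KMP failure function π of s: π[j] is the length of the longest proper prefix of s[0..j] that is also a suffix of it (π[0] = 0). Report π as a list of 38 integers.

[0, 0, 0, 0, 0, 0, 0, 0, 0, 1, 0, 1, 1, 0, 0, 1, 1, 2, 0, 0, 1, 1, 0, 1, 1, 0, 0, 0, 0, 1, 1, 1, 1, 0, 0, 0, 0, 0]

π[0] = 0
j=1 s[j]='c': π[1]=0 (border '')
j=2 s[j]='d': π[2]=0 (border '')
j=3 s[j]='a': π[3]=0 (border '')
j=4 s[j]='a': π[4]=0 (border '')
j=5 s[j]='c': π[5]=0 (border '')
j=6 s[j]='a': π[6]=0 (border '')
j=7 s[j]='a': π[7]=0 (border '')
j=8 s[j]='c': π[8]=0 (border '')
j=9 s[j]='b': π[9]=1 (border 'b')
j=10 s[j]='a': k: 1→0; π[10]=0 (border '')
j=11 s[j]='b': π[11]=1 (border 'b')
j=12 s[j]='b': k: 1→0; π[12]=1 (border 'b')
j=13 s[j]='a': k: 1→0; π[13]=0 (border '')
j=14 s[j]='c': π[14]=0 (border '')
j=15 s[j]='b': π[15]=1 (border 'b')
j=16 s[j]='b': k: 1→0; π[16]=1 (border 'b')
j=17 s[j]='c': π[17]=2 (border 'bc')
j=18 s[j]='c': k: 2→0; π[18]=0 (border '')
j=19 s[j]='c': π[19]=0 (border '')
j=20 s[j]='b': π[20]=1 (border 'b')
j=21 s[j]='b': k: 1→0; π[21]=1 (border 'b')
j=22 s[j]='d': k: 1→0; π[22]=0 (border '')
j=23 s[j]='b': π[23]=1 (border 'b')
j=24 s[j]='b': k: 1→0; π[24]=1 (border 'b')
j=25 s[j]='a': k: 1→0; π[25]=0 (border '')
j=26 s[j]='a': π[26]=0 (border '')
j=27 s[j]='d': π[27]=0 (border '')
j=28 s[j]='a': π[28]=0 (border '')
j=29 s[j]='b': π[29]=1 (border 'b')
j=30 s[j]='b': k: 1→0; π[30]=1 (border 'b')
j=31 s[j]='b': k: 1→0; π[31]=1 (border 'b')
j=32 s[j]='b': k: 1→0; π[32]=1 (border 'b')
j=33 s[j]='d': k: 1→0; π[33]=0 (border '')
j=34 s[j]='a': π[34]=0 (border '')
j=35 s[j]='c': π[35]=0 (border '')
j=36 s[j]='a': π[36]=0 (border '')
j=37 s[j]='d': π[37]=0 (border '')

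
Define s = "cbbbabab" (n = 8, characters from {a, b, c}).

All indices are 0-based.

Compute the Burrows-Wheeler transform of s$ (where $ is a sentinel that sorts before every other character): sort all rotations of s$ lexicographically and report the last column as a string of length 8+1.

rank  rotation   last
    0  $cbbbabab  b
    1  ab$cbbbab  b
    2  abab$cbbb  b
    3  b$cbbbaba  a
    4  bab$cbbba  a
    5  babab$cbb  b
    6  bbabab$cb  b
    7  bbbabab$c  c
    8  cbbbabab$  $

bbbaabbc$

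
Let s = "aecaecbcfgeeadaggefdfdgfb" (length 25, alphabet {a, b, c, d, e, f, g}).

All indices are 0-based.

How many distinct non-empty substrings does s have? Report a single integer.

sorted suffixes:
  #0 SA[0]=12  'adaggefdfdgfb'
  #1 SA[1]=0  'aecaecbcfgeeadaggefdfdgfb'
  #2 SA[2]=3  'aecbcfgeeadaggefdfdgfb'
  #3 SA[3]=14  'aggefdfdgfb'
  #4 SA[4]=24  'b'
  #5 SA[5]=6  'bcfgeeadaggefdfdgfb'
  #6 SA[6]=2  'caecbcfgeeadaggefdfdgfb'
  #7 SA[7]=5  'cbcfgeeadaggefdfdgfb'
  #8 SA[8]=7  'cfgeeadaggefdfdgfb'
  #9 SA[9]=13  'daggefdfdgfb'
  #10 SA[10]=19  'dfdgfb'
  #11 SA[11]=21  'dgfb'
  #12 SA[12]=11  'eadaggefdfdgfb'
  #13 SA[13]=1  'ecaecbcfgeeadaggefdfdgfb'
  #14 SA[14]=4  'ecbcfgeeadaggefdfdgfb'
  #15 SA[15]=10  'eeadaggefdfdgfb'
  #16 SA[16]=17  'efdfdgfb'
  #17 SA[17]=23  'fb'
  #18 SA[18]=18  'fdfdgfb'
  #19 SA[19]=20  'fdgfb'
  #20 SA[20]=8  'fgeeadaggefdfdgfb'
  #21 SA[21]=9  'geeadaggefdfdgfb'
  #22 SA[22]=16  'gefdfdgfb'
  #23 SA[23]=22  'gfb'
  #24 SA[24]=15  'ggefdfdgfb'

SA = [12, 0, 3, 14, 24, 6, 2, 5, 7, 13, 19, 21, 11, 1, 4, 10, 17, 23, 18, 20, 8, 9, 16, 22, 15]
[i] adj suffixes → lcp
  [1] 12/0 → 1 ('a')
  [2] 0/3 → 3 ('aec')
  [3] 3/14 → 1 ('a')
  [4] 14/24 → 0 ('')
  [5] 24/6 → 1 ('b')
  [6] 6/2 → 0 ('')
  [7] 2/5 → 1 ('c')
  [8] 5/7 → 1 ('c')
  [9] 7/13 → 0 ('')
  [10] 13/19 → 1 ('d')
  [11] 19/21 → 1 ('d')
  [12] 21/11 → 0 ('')
  [13] 11/1 → 1 ('e')
  [14] 1/4 → 2 ('ec')
  [15] 4/10 → 1 ('e')
  [16] 10/17 → 1 ('e')
  [17] 17/23 → 0 ('')
  [18] 23/18 → 1 ('f')
  [19] 18/20 → 2 ('fd')
  [20] 20/8 → 1 ('f')
  [21] 8/9 → 0 ('')
  [22] 9/16 → 2 ('ge')
  [23] 16/22 → 1 ('g')
  [24] 22/15 → 1 ('g')

n(n+1)/2 = 25·26/2 = 325
Σ LCP = 0 + 1 + 3 + 1 + 0 + 1 + 0 + 1 + 1 + 0 + 1 + 1 + 0 + 1 + 2 + 1 + 1 + 0 + 1 + 2 + 1 + 0 + 2 + 1 + 1 = 23
distinct = 325 − 23 = 302

302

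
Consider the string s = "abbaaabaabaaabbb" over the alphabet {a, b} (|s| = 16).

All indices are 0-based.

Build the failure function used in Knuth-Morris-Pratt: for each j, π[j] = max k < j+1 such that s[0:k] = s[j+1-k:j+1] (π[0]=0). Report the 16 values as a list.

[0, 0, 0, 1, 1, 1, 2, 1, 1, 2, 1, 1, 1, 2, 3, 0]

π[0] = 0
j=1 s[j]='b': π[1]=0 (border '')
j=2 s[j]='b': π[2]=0 (border '')
j=3 s[j]='a': π[3]=1 (border 'a')
j=4 s[j]='a': k: 1→0; π[4]=1 (border 'a')
j=5 s[j]='a': k: 1→0; π[5]=1 (border 'a')
j=6 s[j]='b': π[6]=2 (border 'ab')
j=7 s[j]='a': k: 2→0; π[7]=1 (border 'a')
j=8 s[j]='a': k: 1→0; π[8]=1 (border 'a')
j=9 s[j]='b': π[9]=2 (border 'ab')
j=10 s[j]='a': k: 2→0; π[10]=1 (border 'a')
j=11 s[j]='a': k: 1→0; π[11]=1 (border 'a')
j=12 s[j]='a': k: 1→0; π[12]=1 (border 'a')
j=13 s[j]='b': π[13]=2 (border 'ab')
j=14 s[j]='b': π[14]=3 (border 'abb')
j=15 s[j]='b': k: 3→0; π[15]=0 (border '')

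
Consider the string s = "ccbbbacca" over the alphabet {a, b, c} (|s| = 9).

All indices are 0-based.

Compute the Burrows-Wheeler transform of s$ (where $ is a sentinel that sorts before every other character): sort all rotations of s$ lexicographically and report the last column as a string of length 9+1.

rank  rotation    last
    0  $ccbbbacca  a
    1  a$ccbbbacc  c
    2  acca$ccbbb  b
    3  bacca$ccbb  b
    4  bbacca$ccb  b
    5  bbbacca$cc  c
    6  ca$ccbbbac  c
    7  cbbbacca$c  c
    8  cca$ccbbba  a
    9  ccbbbacca$  $

acbbbccca$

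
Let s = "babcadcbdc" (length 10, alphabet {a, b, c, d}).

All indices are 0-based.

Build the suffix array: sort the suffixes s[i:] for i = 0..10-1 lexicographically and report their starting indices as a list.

[1, 4, 0, 2, 7, 9, 3, 6, 8, 5]

rank | idx | suffix
   0 |   1 | abcadcbdc
   1 |   4 | adcbdc
   2 |   0 | babcadcbdc
   3 |   2 | bcadcbdc
   4 |   7 | bdc
   5 |   9 | c
   6 |   3 | cadcbdc
   7 |   6 | cbdc
   8 |   8 | dc
   9 |   5 | dcbdc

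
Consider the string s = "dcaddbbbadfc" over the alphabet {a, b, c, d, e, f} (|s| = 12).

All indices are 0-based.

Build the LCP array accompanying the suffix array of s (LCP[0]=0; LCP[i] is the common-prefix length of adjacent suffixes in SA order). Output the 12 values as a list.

rank→(start, suffix):
  0 → (2, 'addbbbadfc')
  1 → (8, 'adfc')
  2 → (7, 'badfc')
  3 → (6, 'bbadfc')
  4 → (5, 'bbbadfc')
  5 → (11, 'c')
  6 → (1, 'caddbbbadfc')
  7 → (4, 'dbbbadfc')
  8 → (0, 'dcaddbbbadfc')
  9 → (3, 'ddbbbadfc')
  10 → (9, 'dfc')
  11 → (10, 'fc')

SA = [2, 8, 7, 6, 5, 11, 1, 4, 0, 3, 9, 10]
rank  pair      lcp
   1  s[2:],s[8:]  2  'ad'
   2  s[8:],s[7:]  0  ''
   3  s[7:],s[6:]  1  'b'
   4  s[6:],s[5:]  2  'bb'
   5  s[5:],s[11:]  0  ''
   6  s[11:],s[1:]  1  'c'
   7  s[1:],s[4:]  0  ''
   8  s[4:],s[0:]  1  'd'
   9  s[0:],s[3:]  1  'd'
  10  s[3:],s[9:]  1  'd'
  11  s[9:],s[10:]  0  ''

[0, 2, 0, 1, 2, 0, 1, 0, 1, 1, 1, 0]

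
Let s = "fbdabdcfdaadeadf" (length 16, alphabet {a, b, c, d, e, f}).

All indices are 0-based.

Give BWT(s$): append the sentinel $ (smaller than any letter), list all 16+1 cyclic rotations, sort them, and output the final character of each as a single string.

fddaefadfbbaadd$c

rank  rotation           last
    0  $fbdabdcfdaadeadf  f
    1  aadeadf$fbdabdcfd  d
    2  abdcfdaadeadf$fbd  d
    3  adeadf$fbdabdcfda  a
    4  adf$fbdabdcfdaade  e
    5  bdabdcfdaadeadf$f  f
    6  bdcfdaadeadf$fbda  a
    7  cfdaadeadf$fbdabd  d
    8  daadeadf$fbdabdcf  f
    9  dabdcfdaadeadf$fb  b
   10  dcfdaadeadf$fbdab  b
   11  deadf$fbdabdcfdaa  a
   12  df$fbdabdcfdaadea  a
   13  eadf$fbdabdcfdaad  d
   14  f$fbdabdcfdaadead  d
   15  fbdabdcfdaadeadf$  $
   16  fdaadeadf$fbdabdc  c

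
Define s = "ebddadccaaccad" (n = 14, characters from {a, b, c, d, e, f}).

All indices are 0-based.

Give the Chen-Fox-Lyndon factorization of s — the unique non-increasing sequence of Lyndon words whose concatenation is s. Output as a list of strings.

emit factor 1: 'e' (i=0, period=1)
emit factor 2: 'bdd' (i=1, period=3)
emit factor 3: 'adcc' (i=4, period=4)
emit factor 4: 'aaccad' (i=8, period=6)

["e", "bdd", "adcc", "aaccad"]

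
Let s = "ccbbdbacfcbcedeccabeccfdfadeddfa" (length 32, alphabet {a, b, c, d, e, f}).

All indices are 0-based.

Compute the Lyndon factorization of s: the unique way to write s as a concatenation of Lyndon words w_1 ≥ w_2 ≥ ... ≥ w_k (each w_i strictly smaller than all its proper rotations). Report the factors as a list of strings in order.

["c", "c", "bbd", "b", "acfcbcedecc", "abeccfdfadeddf", "a"]

emit factor 1: 'c' (i=0, period=1)
emit factor 2: 'c' (i=1, period=1)
emit factor 3: 'bbd' (i=2, period=3)
emit factor 4: 'b' (i=5, period=1)
emit factor 5: 'acfcbcedecc' (i=6, period=11)
emit factor 6: 'abeccfdfadeddf' (i=17, period=14)
emit factor 7: 'a' (i=31, period=1)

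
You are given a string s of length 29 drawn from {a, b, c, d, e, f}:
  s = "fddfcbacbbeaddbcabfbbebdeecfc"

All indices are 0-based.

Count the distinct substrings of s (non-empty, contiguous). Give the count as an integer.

rank | idx | suffix
   0 |  16 | abfbbebdeecfc
   1 |   6 | acbbeaddbcabfbbebdeecfc
   2 |  11 | addbcabfbbebdeecfc
   3 |   5 | bacbbeaddbcabfbbebdeecfc
   4 |   8 | bbeaddbcabfbbebdeecfc
   5 |  19 | bbebdeecfc
   6 |  14 | bcabfbbebdeecfc
   7 |  22 | bdeecfc
   8 |   9 | beaddbcabfbbebdeecfc
   9 |  20 | bebdeecfc
  10 |  17 | bfbbebdeecfc
  11 |  28 | c
  12 |  15 | cabfbbebdeecfc
  13 |   4 | cbacbbeaddbcabfbbebdeecfc
  14 |   7 | cbbeaddbcabfbbebdeecfc
  15 |  26 | cfc
  16 |  13 | dbcabfbbebdeecfc
  17 |  12 | ddbcabfbbebdeecfc
  18 |   1 | ddfcbacbbeaddbcabfbbebdeecfc
  19 |  23 | deecfc
  20 |   2 | dfcbacbbeaddbcabfbbebdeecfc
  21 |  10 | eaddbcabfbbebdeecfc
  22 |  21 | ebdeecfc
  23 |  25 | ecfc
  24 |  24 | eecfc
  25 |  18 | fbbebdeecfc
  26 |  27 | fc
  27 |   3 | fcbacbbeaddbcabfbbebdeecfc
  28 |   0 | fddfcbacbbeaddbcabfbbebdeecfc

SA = [16, 6, 11, 5, 8, 19, 14, 22, 9, 20, 17, 28, 15, 4, 7, 26, 13, 12, 1, 23, 2, 10, 21, 25, 24, 18, 27, 3, 0]
[i] adj suffixes → lcp
  [1] 16/6 → 1 ('a')
  [2] 6/11 → 1 ('a')
  [3] 11/5 → 0 ('')
  [4] 5/8 → 1 ('b')
  [5] 8/19 → 3 ('bbe')
  [6] 19/14 → 1 ('b')
  [7] 14/22 → 1 ('b')
  [8] 22/9 → 1 ('b')
  [9] 9/20 → 2 ('be')
  [10] 20/17 → 1 ('b')
  [11] 17/28 → 0 ('')
  [12] 28/15 → 1 ('c')
  [13] 15/4 → 1 ('c')
  [14] 4/7 → 2 ('cb')
  [15] 7/26 → 1 ('c')
  [16] 26/13 → 0 ('')
  [17] 13/12 → 1 ('d')
  [18] 12/1 → 2 ('dd')
  [19] 1/23 → 1 ('d')
  [20] 23/2 → 1 ('d')
  [21] 2/10 → 0 ('')
  [22] 10/21 → 1 ('e')
  [23] 21/25 → 1 ('e')
  [24] 25/24 → 1 ('e')
  [25] 24/18 → 0 ('')
  [26] 18/27 → 1 ('f')
  [27] 27/3 → 2 ('fc')
  [28] 3/0 → 1 ('f')

n(n+1)/2 = 29·30/2 = 435
Σ LCP = 0 + 1 + 1 + 0 + 1 + 3 + 1 + 1 + 1 + 2 + 1 + 0 + 1 + 1 + 2 + 1 + 0 + 1 + 2 + 1 + 1 + 0 + 1 + 1 + 1 + 0 + 1 + 2 + 1 = 29
distinct = 435 − 29 = 406

406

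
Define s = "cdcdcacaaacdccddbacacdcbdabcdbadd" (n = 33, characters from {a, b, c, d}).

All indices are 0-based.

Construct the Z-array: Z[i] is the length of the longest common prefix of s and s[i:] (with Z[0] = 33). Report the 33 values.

Z[0]=33
i=1: outside box; Z[1]=0
i=2: outside box; Z[2]=3 extend→box=[2,5)
i=3: min(r-i=2, Z[1]=0)=0; Z[3]=0
i=4: min(r-i=1, Z[2]=3)=1; Z[4]=1
i=5: outside box; Z[5]=0
i=6: outside box; Z[6]=1 extend→box=[6,7)
i=7: outside box; Z[7]=0
i=8: outside box; Z[8]=0
i=9: outside box; Z[9]=0
i=10: outside box; Z[10]=3 extend→box=[10,13)
i=11: min(r-i=2, Z[1]=0)=0; Z[11]=0
i=12: min(r-i=1, Z[2]=3)=1; Z[12]=1
i=13: outside box; Z[13]=2 extend→box=[13,15)
i=14: min(r-i=1, Z[1]=0)=0; Z[14]=0
i=15: outside box; Z[15]=0
i=16: outside box; Z[16]=0
i=17: outside box; Z[17]=0
i=18: outside box; Z[18]=1 extend→box=[18,19)
i=19: outside box; Z[19]=0
i=20: outside box; Z[20]=3 extend→box=[20,23)
i=21: min(r-i=2, Z[1]=0)=0; Z[21]=0
i=22: min(r-i=1, Z[2]=3)=1; Z[22]=1
i=23: outside box; Z[23]=0
i=24: outside box; Z[24]=0
i=25: outside box; Z[25]=0
i=26: outside box; Z[26]=0
i=27: outside box; Z[27]=2 extend→box=[27,29)
i=28: min(r-i=1, Z[1]=0)=0; Z[28]=0
i=29: outside box; Z[29]=0
i=30: outside box; Z[30]=0
i=31: outside box; Z[31]=0
i=32: outside box; Z[32]=0

[33, 0, 3, 0, 1, 0, 1, 0, 0, 0, 3, 0, 1, 2, 0, 0, 0, 0, 1, 0, 3, 0, 1, 0, 0, 0, 0, 2, 0, 0, 0, 0, 0]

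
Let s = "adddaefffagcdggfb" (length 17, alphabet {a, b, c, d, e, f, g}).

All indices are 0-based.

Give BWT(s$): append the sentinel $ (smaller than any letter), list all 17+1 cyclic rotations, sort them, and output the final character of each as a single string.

b$dffgddacafgfeagd

rank  rotation            last
    0  $adddaefffagcdggfb  b
    1  adddaefffagcdggfb$  $
    2  aefffagcdggfb$addd  d
    3  agcdggfb$adddaefff  f
    4  b$adddaefffagcdggf  f
    5  cdggfb$adddaefffag  g
    6  daefffagcdggfb$add  d
    7  ddaefffagcdggfb$ad  d
    8  dddaefffagcdggfb$a  a
    9  dggfb$adddaefffagc  c
   10  efffagcdggfb$addda  a
   11  fagcdggfb$adddaeff  f
   12  fb$adddaefffagcdgg  g
   13  ffagcdggfb$adddaef  f
   14  fffagcdggfb$adddae  e
   15  gcdggfb$adddaefffa  a
   16  gfb$adddaefffagcdg  g
   17  ggfb$adddaefffagcd  d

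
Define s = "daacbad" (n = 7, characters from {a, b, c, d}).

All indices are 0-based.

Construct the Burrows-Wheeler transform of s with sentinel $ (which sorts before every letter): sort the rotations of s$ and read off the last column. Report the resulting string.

ddabcaa$

rank  rotation  last
    0  $daacbad  d
    1  aacbad$d  d
    2  acbad$da  a
    3  ad$daacb  b
    4  bad$daac  c
    5  cbad$daa  a
    6  d$daacba  a
    7  daacbad$  $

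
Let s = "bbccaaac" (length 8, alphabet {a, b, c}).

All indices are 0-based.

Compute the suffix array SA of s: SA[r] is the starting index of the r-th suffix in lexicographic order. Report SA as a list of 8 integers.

[4, 5, 6, 0, 1, 7, 3, 2]

rank | idx | suffix
   0 |   4 | aaac
   1 |   5 | aac
   2 |   6 | ac
   3 |   0 | bbccaaac
   4 |   1 | bccaaac
   5 |   7 | c
   6 |   3 | caaac
   7 |   2 | ccaaac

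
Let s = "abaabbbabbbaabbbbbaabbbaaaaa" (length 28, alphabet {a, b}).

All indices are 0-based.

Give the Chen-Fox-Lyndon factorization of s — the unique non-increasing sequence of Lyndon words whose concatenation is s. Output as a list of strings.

["ab", "aabbbabbbaabbbbb", "aabbb", "a", "a", "a", "a", "a"]

emit factor 1: 'ab' (i=0, period=2)
emit factor 2: 'aabbbabbbaabbbbb' (i=2, period=16)
emit factor 3: 'aabbb' (i=18, period=5)
emit factor 4: 'a' (i=23, period=1)
emit factor 5: 'a' (i=24, period=1)
emit factor 6: 'a' (i=25, period=1)
emit factor 7: 'a' (i=26, period=1)
emit factor 8: 'a' (i=27, period=1)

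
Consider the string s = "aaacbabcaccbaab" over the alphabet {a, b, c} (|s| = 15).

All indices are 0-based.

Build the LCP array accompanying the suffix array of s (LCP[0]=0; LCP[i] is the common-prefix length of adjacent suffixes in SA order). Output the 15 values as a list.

[0, 2, 2, 1, 2, 1, 2, 0, 1, 2, 1, 0, 1, 3, 1]

rank→(start, suffix):
  0 → (0, 'aaacbabcaccbaab')
  1 → (12, 'aab')
  2 → (1, 'aacbabcaccbaab')
  3 → (13, 'ab')
  4 → (5, 'abcaccbaab')
  5 → (2, 'acbabcaccbaab')
  6 → (8, 'accbaab')
  7 → (14, 'b')
  8 → (11, 'baab')
  9 → (4, 'babcaccbaab')
  10 → (6, 'bcaccbaab')
  11 → (7, 'caccbaab')
  12 → (10, 'cbaab')
  13 → (3, 'cbabcaccbaab')
  14 → (9, 'ccbaab')

SA = [0, 12, 1, 13, 5, 2, 8, 14, 11, 4, 6, 7, 10, 3, 9]
rank  pair      lcp
   1  s[0:],s[12:]  2  'aa'
   2  s[12:],s[1:]  2  'aa'
   3  s[1:],s[13:]  1  'a'
   4  s[13:],s[5:]  2  'ab'
   5  s[5:],s[2:]  1  'a'
   6  s[2:],s[8:]  2  'ac'
   7  s[8:],s[14:]  0  ''
   8  s[14:],s[11:]  1  'b'
   9  s[11:],s[4:]  2  'ba'
  10  s[4:],s[6:]  1  'b'
  11  s[6:],s[7:]  0  ''
  12  s[7:],s[10:]  1  'c'
  13  s[10:],s[3:]  3  'cba'
  14  s[3:],s[9:]  1  'c'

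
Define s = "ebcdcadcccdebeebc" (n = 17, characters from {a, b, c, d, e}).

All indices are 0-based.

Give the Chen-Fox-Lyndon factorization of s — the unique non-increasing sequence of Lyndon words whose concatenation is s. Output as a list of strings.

["e", "bcdc", "adcccdebeebc"]

emit factor 1: 'e' (i=0, period=1)
emit factor 2: 'bcdc' (i=1, period=4)
emit factor 3: 'adcccdebeebc' (i=5, period=12)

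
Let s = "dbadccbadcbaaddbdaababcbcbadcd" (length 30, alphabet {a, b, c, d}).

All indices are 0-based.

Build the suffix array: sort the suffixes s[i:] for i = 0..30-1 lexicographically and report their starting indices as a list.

rank | idx | suffix
   0 |  17 | aababcbcbadcd
   1 |  11 | aaddbdaababcbcbadcd
   2 |  18 | ababcbcbadcd
   3 |  20 | abcbcbadcd
   4 |   7 | adcbaaddbdaababcbcbadcd
   5 |   2 | adccbadcbaaddbdaababcbcbadcd
   6 |  26 | adcd
   7 |  12 | addbdaababcbcbadcd
   8 |  10 | baaddbdaababcbcbadcd
   9 |  19 | babcbcbadcd
  10 |   6 | badcbaaddbdaababcbcbadcd
  11 |   1 | badccbadcbaaddbdaababcbcbadcd
  12 |  25 | badcd
  13 |  23 | bcbadcd
  14 |  21 | bcbcbadcd
  15 |  15 | bdaababcbcbadcd
  16 |   9 | cbaaddbdaababcbcbadcd
  17 |   5 | cbadcbaaddbdaababcbcbadcd
  18 |  24 | cbadcd
  19 |  22 | cbcbadcd
  20 |   4 | ccbadcbaaddbdaababcbcbadcd
  21 |  28 | cd
  22 |  29 | d
  23 |  16 | daababcbcbadcd
  24 |   0 | dbadccbadcbaaddbdaababcbcbadcd
  25 |  14 | dbdaababcbcbadcd
  26 |   8 | dcbaaddbdaababcbcbadcd
  27 |   3 | dccbadcbaaddbdaababcbcbadcd
  28 |  27 | dcd
  29 |  13 | ddbdaababcbcbadcd

[17, 11, 18, 20, 7, 2, 26, 12, 10, 19, 6, 1, 25, 23, 21, 15, 9, 5, 24, 22, 4, 28, 29, 16, 0, 14, 8, 3, 27, 13]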